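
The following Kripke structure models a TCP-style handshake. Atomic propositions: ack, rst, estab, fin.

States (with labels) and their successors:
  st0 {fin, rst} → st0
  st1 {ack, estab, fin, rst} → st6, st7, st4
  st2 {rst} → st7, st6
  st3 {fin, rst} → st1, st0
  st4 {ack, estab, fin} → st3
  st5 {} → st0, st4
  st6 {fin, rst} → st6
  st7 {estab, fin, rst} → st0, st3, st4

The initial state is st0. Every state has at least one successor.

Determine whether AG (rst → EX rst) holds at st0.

Yes

States satisfying rst → EX rst: {st0, st1, st2, st3, st4, st5, st6, st7}.
States satisfying AG (rst → EX rst): {st0, st1, st2, st3, st4, st5, st6, st7}.
Every state reachable from st0 satisfies rst → EX rst.
st0 ∈ Sat(AG (rst → EX rst)).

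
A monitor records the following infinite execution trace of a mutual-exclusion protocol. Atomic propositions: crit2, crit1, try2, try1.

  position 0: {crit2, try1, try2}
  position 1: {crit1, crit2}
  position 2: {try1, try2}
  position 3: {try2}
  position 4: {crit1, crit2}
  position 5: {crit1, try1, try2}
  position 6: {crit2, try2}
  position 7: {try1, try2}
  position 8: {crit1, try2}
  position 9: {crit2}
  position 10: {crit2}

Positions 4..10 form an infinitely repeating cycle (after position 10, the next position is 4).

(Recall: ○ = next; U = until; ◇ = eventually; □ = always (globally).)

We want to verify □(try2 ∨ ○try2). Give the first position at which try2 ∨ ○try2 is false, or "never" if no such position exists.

9

Check try2 ∨ ○try2 at each position in order: 0 ✓, 1 ✓, 2 ✓, 3 ✓, 4 ✓, 5 ✓, 6 ✓, 7 ✓, 8 ✓.
At position 9 the labels are {crit2} and the next position 10 has {crit2}, so try2 ∨ ○try2 is false there. This is the first violation.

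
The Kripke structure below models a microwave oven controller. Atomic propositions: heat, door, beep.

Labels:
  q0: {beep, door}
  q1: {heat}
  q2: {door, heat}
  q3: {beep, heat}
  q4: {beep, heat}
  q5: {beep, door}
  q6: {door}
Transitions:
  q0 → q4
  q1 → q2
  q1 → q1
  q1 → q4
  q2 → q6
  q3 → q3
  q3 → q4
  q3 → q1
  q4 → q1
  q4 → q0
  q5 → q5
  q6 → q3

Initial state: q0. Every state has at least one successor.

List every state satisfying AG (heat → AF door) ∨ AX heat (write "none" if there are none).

{q0, q1, q3, q5, q6}

States satisfying heat → AF door: {q0, q2, q5, q6}.
States satisfying AG (heat → AF door): {q5}.
States satisfying heat: {q1, q2, q3, q4}.
States satisfying AX heat: {q0, q1, q3, q6}.
States satisfying AG (heat → AF door) ∨ AX heat: {q0, q1, q3, q5, q6}.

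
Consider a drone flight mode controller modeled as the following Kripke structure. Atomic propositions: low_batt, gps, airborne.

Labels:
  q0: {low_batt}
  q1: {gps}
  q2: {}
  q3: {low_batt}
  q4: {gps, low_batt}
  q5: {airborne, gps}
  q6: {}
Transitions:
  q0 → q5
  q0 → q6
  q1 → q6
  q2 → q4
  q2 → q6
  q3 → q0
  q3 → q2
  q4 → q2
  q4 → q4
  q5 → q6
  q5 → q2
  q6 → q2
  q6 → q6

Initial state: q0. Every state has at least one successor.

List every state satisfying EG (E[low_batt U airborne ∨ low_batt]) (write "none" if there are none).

{q4}

States satisfying E[low_batt U airborne ∨ low_batt]: {q0, q3, q4, q5}.
States satisfying EG (E[low_batt U airborne ∨ low_batt]): {q4}.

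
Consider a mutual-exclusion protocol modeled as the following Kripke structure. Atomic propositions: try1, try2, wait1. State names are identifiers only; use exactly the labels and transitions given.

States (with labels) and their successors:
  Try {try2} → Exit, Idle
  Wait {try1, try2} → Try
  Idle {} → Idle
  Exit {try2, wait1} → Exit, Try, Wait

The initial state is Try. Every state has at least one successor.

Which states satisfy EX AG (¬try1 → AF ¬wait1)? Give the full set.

States satisfying AG (¬try1 → AF ¬wait1): {Idle}.
States satisfying EX AG (¬try1 → AF ¬wait1): {Try, Idle}.

{Try, Idle}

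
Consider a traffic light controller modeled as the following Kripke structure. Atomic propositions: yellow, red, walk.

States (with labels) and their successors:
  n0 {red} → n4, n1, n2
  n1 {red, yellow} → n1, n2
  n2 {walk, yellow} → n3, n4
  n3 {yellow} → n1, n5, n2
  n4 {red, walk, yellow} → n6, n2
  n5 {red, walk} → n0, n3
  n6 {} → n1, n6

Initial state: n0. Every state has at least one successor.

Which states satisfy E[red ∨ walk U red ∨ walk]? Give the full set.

States satisfying red ∨ walk: {n0, n1, n2, n4, n5}.
States satisfying E[red ∨ walk U red ∨ walk]: {n0, n1, n2, n4, n5}.

{n0, n1, n2, n4, n5}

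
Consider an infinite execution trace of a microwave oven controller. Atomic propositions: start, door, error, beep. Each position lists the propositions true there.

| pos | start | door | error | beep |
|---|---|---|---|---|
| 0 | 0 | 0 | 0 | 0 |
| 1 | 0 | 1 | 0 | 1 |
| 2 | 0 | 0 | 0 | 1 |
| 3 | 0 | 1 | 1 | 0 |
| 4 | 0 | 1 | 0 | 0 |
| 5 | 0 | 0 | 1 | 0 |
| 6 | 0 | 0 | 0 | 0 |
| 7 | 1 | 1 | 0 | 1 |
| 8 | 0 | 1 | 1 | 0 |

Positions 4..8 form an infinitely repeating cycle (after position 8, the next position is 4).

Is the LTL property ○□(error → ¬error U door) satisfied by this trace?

The position after 0 is 1; □(error → ¬error U door) is false there.

Violated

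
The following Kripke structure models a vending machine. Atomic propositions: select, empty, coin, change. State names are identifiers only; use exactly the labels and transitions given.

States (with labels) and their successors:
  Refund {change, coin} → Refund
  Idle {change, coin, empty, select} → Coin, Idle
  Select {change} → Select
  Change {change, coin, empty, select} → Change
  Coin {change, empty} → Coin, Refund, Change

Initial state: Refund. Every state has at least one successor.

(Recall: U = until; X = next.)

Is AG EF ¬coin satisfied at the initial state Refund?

No

States satisfying EF ¬coin: {Idle, Select, Coin}.
States satisfying AG EF ¬coin: {Select}.
Refund is reachable from Refund and violates EF ¬coin, so AG fails at Refund.
Refund ∉ Sat(AG EF ¬coin).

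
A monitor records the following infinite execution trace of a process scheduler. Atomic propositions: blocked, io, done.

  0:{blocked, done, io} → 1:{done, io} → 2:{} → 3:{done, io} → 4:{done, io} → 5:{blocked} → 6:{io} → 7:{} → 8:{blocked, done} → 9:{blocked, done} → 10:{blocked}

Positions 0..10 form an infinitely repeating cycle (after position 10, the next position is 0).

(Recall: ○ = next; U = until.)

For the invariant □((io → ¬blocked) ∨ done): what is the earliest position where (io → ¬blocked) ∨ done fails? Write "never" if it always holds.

(io → ¬blocked) ∨ done holds at every position 0..10, and those are all the positions the trace ever visits, so the invariant □((io → ¬blocked) ∨ done) is never violated.

never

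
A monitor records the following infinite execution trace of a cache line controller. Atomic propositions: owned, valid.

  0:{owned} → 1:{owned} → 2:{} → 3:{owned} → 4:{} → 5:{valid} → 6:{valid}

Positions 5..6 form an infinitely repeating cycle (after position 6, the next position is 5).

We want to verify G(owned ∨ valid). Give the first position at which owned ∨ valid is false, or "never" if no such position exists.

2

Check owned ∨ valid at each position in order: 0 ✓, 1 ✓.
At position 2 the labels are {}, so owned ∨ valid is false there. This is the first violation.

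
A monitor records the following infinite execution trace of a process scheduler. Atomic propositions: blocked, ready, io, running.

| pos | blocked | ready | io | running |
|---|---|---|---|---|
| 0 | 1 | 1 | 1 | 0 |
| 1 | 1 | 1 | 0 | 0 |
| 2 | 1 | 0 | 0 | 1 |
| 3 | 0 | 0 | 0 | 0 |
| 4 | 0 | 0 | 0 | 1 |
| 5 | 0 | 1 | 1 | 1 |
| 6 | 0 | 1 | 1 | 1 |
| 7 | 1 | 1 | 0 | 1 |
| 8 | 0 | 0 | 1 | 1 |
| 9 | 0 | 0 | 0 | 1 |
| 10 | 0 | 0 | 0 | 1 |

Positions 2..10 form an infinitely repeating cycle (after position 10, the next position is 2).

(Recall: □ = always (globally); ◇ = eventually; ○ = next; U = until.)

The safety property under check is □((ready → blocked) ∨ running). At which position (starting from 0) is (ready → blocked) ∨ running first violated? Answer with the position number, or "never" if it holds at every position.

(ready → blocked) ∨ running holds at every position 0..10, and those are all the positions the trace ever visits, so the invariant □((ready → blocked) ∨ running) is never violated.

never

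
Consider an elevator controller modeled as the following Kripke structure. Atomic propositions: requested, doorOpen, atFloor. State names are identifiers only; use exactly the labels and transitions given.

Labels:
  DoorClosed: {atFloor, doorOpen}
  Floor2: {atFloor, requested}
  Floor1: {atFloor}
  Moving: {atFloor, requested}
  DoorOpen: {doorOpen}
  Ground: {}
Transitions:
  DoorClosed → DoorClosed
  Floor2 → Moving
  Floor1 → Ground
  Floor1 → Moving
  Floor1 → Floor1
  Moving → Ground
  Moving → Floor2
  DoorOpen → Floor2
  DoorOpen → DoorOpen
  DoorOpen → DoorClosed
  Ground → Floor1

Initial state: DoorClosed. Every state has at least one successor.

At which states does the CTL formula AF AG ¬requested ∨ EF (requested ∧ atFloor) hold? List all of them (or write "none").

{DoorClosed, Floor2, Floor1, Moving, DoorOpen, Ground}

States satisfying AG ¬requested: {DoorClosed}.
States satisfying AF AG ¬requested: {DoorClosed}.
States satisfying requested ∧ atFloor: {Floor2, Moving}.
States satisfying EF (requested ∧ atFloor): {Floor2, Floor1, Moving, DoorOpen, Ground}.
States satisfying AF AG ¬requested ∨ EF (requested ∧ atFloor): {DoorClosed, Floor2, Floor1, Moving, DoorOpen, Ground}.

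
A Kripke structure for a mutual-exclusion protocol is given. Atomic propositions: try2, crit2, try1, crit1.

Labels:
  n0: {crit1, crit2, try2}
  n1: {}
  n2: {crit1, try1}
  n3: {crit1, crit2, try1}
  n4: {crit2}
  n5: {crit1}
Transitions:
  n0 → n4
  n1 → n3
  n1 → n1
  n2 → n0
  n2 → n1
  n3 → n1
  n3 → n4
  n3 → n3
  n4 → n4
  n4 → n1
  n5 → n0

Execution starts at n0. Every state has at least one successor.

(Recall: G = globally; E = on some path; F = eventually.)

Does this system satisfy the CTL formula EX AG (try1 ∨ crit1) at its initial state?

Violated

States satisfying AG (try1 ∨ crit1): ∅.
States satisfying EX AG (try1 ∨ crit1): ∅.
No suitable path/successor from n0 witnesses the formula.
n0 ∉ Sat(EX AG (try1 ∨ crit1)).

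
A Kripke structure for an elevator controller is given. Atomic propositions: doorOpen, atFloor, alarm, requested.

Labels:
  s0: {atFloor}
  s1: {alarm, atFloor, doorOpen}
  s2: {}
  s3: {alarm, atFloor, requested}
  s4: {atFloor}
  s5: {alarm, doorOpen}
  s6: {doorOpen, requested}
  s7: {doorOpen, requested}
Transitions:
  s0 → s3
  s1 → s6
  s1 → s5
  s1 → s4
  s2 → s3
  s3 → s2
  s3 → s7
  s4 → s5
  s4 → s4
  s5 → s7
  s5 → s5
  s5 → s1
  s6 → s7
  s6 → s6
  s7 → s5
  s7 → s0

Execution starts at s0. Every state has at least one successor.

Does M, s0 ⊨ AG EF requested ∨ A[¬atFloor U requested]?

States satisfying EF requested: {s0, s1, s2, s3, s4, s5, s6, s7}.
States satisfying AG EF requested: {s0, s1, s2, s3, s4, s5, s6, s7}.
States satisfying ¬atFloor: {s2, s5, s6, s7}.
States satisfying requested: {s3, s6, s7}.
States satisfying A[¬atFloor U requested]: {s2, s3, s6, s7}.
States satisfying AG EF requested ∨ A[¬atFloor U requested]: {s0, s1, s2, s3, s4, s5, s6, s7}.
s0 ∈ Sat(AG EF requested ∨ A[¬atFloor U requested]).

Holds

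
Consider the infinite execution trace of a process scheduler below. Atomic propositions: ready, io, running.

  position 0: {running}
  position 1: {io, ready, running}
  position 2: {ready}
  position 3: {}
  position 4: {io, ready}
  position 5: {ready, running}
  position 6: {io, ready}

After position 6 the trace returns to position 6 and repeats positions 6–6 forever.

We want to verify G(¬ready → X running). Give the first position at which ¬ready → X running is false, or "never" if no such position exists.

3

Check ¬ready → X running at each position in order: 0 ✓, 1 ✓, 2 ✓.
At position 3 the labels are {} and the next position 4 has {io, ready}, so ¬ready → X running is false there. This is the first violation.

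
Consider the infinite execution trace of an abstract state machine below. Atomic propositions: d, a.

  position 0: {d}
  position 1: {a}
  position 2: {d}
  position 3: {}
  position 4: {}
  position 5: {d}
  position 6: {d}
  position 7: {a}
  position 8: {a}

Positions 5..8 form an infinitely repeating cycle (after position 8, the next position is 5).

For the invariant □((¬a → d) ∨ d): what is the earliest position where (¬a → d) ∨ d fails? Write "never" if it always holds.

Check (¬a → d) ∨ d at each position in order: 0 ✓, 1 ✓, 2 ✓.
At position 3 the labels are {}, so (¬a → d) ∨ d is false there. This is the first violation.

3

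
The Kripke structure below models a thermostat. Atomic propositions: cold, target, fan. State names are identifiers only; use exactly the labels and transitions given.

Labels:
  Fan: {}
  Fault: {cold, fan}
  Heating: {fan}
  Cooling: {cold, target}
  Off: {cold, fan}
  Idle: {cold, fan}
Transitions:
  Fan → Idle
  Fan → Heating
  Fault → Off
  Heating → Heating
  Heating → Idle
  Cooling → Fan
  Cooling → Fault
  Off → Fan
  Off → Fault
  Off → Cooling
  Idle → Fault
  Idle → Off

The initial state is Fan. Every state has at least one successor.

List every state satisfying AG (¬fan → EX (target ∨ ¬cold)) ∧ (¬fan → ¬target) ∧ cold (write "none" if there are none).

States satisfying ¬fan → EX (target ∨ ¬cold): {Fan, Fault, Heating, Cooling, Off, Idle}.
States satisfying AG (¬fan → EX (target ∨ ¬cold)): {Fan, Fault, Heating, Cooling, Off, Idle}.
States satisfying ¬fan: {Fan, Cooling}.
States satisfying ¬target: {Fan, Fault, Heating, Off, Idle}.
States satisfying ¬fan → ¬target: {Fan, Fault, Heating, Off, Idle}.
States satisfying (¬fan → ¬target) ∧ cold: {Fault, Off, Idle}.
States satisfying AG (¬fan → EX (target ∨ ¬cold)) ∧ (¬fan → ¬target) ∧ cold: {Fault, Off, Idle}.

{Fault, Off, Idle}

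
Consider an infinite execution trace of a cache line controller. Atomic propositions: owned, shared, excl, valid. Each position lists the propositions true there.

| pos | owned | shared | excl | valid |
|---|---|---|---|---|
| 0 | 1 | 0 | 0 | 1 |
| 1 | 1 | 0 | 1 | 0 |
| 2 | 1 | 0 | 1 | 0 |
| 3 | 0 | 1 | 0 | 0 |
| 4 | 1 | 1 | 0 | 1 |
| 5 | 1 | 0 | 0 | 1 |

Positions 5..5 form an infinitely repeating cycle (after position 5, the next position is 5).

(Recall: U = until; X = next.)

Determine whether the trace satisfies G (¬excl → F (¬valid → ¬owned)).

Yes

¬excl → F (¬valid → ¬owned) holds at every position 0..5, and those are all positions ever visited, so G (¬excl → F (¬valid → ¬owned)) holds.
Positions where ¬excl holds: 0, 3, 4, 5.
Check F (¬valid → ¬owned) at each: 0→ok, 3→ok, 4→ok, 5→ok.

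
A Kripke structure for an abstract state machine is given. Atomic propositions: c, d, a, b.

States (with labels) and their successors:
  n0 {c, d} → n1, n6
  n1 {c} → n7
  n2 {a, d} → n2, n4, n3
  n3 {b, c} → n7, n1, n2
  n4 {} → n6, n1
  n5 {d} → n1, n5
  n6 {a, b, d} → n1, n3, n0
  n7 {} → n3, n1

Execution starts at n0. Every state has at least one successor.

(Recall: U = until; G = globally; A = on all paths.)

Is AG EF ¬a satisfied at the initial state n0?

States satisfying EF ¬a: {n0, n1, n2, n3, n4, n5, n6, n7}.
States satisfying AG EF ¬a: {n0, n1, n2, n3, n4, n5, n6, n7}.
Every state reachable from n0 satisfies EF ¬a.
n0 ∈ Sat(AG EF ¬a).

Holds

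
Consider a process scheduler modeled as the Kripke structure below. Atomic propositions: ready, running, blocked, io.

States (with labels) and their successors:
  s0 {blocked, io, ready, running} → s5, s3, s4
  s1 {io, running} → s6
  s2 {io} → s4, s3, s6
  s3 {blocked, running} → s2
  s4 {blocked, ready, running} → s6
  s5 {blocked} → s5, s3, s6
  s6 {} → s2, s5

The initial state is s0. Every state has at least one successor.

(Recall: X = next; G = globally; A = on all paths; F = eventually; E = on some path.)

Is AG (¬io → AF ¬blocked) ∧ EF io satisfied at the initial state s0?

Does not hold

States satisfying ¬io → AF ¬blocked: {s0, s1, s2, s3, s4, s6}.
States satisfying AG (¬io → AF ¬blocked): ∅.
States satisfying io: {s0, s1, s2}.
States satisfying EF io: {s0, s1, s2, s3, s4, s5, s6}.
States satisfying AG (¬io → AF ¬blocked) ∧ EF io: ∅.
s0 ∉ Sat(AG (¬io → AF ¬blocked) ∧ EF io).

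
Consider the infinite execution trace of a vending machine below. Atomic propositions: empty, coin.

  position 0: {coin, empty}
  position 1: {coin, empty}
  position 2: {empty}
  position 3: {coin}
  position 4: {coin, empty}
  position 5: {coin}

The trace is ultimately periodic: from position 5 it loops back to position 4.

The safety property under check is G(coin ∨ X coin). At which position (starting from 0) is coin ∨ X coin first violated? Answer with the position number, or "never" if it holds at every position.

coin ∨ X coin holds at every position 0..5, and those are all the positions the trace ever visits, so the invariant G(coin ∨ X coin) is never violated.

never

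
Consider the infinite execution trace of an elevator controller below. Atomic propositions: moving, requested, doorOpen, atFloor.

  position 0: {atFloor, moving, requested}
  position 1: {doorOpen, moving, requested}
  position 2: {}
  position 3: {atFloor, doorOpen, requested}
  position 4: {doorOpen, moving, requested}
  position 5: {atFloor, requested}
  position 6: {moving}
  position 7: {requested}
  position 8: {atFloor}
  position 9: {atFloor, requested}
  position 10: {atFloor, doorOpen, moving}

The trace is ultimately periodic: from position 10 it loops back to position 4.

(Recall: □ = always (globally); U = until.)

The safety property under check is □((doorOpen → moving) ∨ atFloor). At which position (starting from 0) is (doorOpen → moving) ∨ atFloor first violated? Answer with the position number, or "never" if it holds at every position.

(doorOpen → moving) ∨ atFloor holds at every position 0..10, and those are all the positions the trace ever visits, so the invariant □((doorOpen → moving) ∨ atFloor) is never violated.

never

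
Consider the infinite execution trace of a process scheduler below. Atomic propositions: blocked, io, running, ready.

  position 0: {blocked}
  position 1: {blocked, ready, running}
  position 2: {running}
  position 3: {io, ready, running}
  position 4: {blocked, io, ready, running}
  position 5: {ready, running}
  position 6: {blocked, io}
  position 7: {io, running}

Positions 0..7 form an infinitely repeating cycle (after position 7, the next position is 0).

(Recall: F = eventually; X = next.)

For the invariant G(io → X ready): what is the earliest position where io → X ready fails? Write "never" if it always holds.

Check io → X ready at each position in order: 0 ✓, 1 ✓, 2 ✓, 3 ✓, 4 ✓, 5 ✓.
At position 6 the labels are {blocked, io} and the next position 7 has {io, running}, so io → X ready is false there. This is the first violation.

6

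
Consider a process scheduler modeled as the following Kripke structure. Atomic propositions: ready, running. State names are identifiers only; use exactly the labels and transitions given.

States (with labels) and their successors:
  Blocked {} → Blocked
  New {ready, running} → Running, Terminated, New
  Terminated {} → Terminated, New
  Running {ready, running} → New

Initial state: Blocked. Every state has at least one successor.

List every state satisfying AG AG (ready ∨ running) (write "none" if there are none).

none

States satisfying AG (ready ∨ running): ∅.
States satisfying AG AG (ready ∨ running): ∅.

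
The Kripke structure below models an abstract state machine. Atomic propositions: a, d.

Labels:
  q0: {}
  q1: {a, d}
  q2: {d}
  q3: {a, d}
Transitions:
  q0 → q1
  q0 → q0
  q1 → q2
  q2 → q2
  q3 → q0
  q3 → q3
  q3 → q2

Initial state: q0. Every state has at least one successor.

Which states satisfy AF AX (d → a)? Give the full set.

States satisfying AX (d → a): {q0}.
States satisfying AF AX (d → a): {q0}.

{q0}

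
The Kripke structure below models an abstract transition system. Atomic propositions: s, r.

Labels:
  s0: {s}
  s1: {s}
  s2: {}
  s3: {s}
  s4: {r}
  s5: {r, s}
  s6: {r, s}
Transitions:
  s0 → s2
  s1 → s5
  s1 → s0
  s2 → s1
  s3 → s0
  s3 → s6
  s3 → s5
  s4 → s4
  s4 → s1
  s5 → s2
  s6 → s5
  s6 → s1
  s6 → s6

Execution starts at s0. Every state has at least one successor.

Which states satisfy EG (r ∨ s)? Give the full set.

States satisfying r ∨ s: {s0, s1, s3, s4, s5, s6}.
States satisfying EG (r ∨ s): {s3, s4, s6}.

{s3, s4, s6}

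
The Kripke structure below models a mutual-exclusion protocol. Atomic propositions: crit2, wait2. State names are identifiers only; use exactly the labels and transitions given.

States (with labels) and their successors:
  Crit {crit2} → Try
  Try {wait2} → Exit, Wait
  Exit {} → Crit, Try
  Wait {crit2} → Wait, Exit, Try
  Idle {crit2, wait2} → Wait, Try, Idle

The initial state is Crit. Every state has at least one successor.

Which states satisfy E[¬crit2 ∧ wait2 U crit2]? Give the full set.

States satisfying ¬crit2 ∧ wait2: {Try}.
States satisfying crit2: {Crit, Wait, Idle}.
States satisfying E[¬crit2 ∧ wait2 U crit2]: {Crit, Try, Wait, Idle}.

{Crit, Try, Wait, Idle}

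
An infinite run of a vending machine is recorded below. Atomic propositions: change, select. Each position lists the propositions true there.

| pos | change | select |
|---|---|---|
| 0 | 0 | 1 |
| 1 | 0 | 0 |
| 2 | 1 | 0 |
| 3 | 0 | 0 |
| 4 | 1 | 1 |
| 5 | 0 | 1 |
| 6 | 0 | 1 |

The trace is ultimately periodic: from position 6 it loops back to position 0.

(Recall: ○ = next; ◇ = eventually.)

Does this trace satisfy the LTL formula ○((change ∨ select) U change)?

The position after 0 is 1; (change ∨ select) U change is false there.

Does not hold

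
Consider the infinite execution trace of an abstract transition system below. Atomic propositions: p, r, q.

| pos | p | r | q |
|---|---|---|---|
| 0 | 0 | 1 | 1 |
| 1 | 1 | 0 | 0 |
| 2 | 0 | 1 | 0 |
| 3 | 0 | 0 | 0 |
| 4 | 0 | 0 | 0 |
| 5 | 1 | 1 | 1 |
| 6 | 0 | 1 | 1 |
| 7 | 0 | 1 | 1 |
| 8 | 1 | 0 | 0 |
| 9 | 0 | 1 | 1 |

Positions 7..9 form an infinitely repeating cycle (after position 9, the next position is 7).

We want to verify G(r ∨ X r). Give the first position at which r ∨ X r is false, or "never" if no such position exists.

3

Check r ∨ X r at each position in order: 0 ✓, 1 ✓, 2 ✓.
At position 3 the labels are {} and the next position 4 has {}, so r ∨ X r is false there. This is the first violation.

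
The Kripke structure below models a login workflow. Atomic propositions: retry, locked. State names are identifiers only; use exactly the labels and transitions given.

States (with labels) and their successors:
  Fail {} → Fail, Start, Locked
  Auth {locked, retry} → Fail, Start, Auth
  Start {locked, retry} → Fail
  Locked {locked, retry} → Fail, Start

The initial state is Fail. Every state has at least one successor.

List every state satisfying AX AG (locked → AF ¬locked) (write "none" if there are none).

States satisfying AG (locked → AF ¬locked): {Fail, Start, Locked}.
States satisfying AX AG (locked → AF ¬locked): {Fail, Start, Locked}.

{Fail, Start, Locked}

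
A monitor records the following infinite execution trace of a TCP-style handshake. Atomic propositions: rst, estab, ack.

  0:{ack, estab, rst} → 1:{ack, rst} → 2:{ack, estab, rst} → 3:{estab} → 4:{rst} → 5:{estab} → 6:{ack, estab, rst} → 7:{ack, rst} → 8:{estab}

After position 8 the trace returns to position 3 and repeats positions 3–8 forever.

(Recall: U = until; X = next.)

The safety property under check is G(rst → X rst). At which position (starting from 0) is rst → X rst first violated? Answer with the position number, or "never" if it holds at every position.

Check rst → X rst at each position in order: 0 ✓, 1 ✓.
At position 2 the labels are {ack, estab, rst} and the next position 3 has {estab}, so rst → X rst is false there. This is the first violation.

2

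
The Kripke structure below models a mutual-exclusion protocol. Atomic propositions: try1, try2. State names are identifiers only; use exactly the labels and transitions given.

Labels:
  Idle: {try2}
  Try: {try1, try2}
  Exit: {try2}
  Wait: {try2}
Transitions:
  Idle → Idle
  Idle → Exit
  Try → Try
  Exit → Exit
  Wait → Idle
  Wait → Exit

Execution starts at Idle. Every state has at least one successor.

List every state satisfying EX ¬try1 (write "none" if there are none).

States satisfying ¬try1: {Idle, Exit, Wait}.
States satisfying EX ¬try1: {Idle, Exit, Wait}.

{Idle, Exit, Wait}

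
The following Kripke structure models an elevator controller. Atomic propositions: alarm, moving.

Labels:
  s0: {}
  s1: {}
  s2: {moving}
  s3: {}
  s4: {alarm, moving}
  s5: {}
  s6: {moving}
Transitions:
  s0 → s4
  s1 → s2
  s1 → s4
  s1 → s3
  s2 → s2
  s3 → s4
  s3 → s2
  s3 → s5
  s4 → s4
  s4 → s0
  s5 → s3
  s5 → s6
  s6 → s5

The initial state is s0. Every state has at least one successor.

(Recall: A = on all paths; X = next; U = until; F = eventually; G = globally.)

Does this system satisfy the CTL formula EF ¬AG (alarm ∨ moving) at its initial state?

Holds

States satisfying ¬AG (alarm ∨ moving): {s0, s1, s3, s4, s5, s6}.
States satisfying EF ¬AG (alarm ∨ moving): {s0, s1, s3, s4, s5, s6}.
Some path from s0 reaches a state where ¬AG (alarm ∨ moving) holds.
s0 ∈ Sat(EF ¬AG (alarm ∨ moving)).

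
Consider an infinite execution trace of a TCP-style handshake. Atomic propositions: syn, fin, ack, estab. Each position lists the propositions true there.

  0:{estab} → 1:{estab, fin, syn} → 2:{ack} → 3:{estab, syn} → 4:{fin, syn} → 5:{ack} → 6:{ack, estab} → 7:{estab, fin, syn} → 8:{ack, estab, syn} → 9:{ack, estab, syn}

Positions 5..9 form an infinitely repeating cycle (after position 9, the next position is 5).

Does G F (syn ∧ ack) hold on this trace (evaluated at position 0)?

Holds

F (syn ∧ ack) holds at every position 0..9, and those are all positions ever visited, so G F (syn ∧ ack) holds.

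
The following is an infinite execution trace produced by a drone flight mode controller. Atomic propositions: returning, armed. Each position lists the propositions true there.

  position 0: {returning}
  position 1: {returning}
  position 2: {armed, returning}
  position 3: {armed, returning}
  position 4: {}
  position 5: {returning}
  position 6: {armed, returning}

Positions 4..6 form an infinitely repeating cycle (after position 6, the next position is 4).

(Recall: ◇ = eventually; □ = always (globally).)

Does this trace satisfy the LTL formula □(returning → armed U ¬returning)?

Violated

returning → armed U ¬returning must hold at every position from 0 onward. It fails at position 0, so □(returning → armed U ¬returning) is false.
Positions where returning holds: 0, 1, 2, 3, 5, 6.
Check armed U ¬returning at each: 0→fails, 1→fails, 2→ok, 3→ok, 5→fails, 6→ok.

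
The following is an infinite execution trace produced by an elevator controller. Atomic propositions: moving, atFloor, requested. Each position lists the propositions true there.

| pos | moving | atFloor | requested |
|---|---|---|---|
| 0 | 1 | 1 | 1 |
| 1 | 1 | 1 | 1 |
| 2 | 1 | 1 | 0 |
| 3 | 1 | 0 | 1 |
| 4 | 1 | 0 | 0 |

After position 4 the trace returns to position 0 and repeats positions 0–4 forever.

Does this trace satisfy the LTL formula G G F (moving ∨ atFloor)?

Yes

G F (moving ∨ atFloor) holds at every position 0..4, and those are all positions ever visited, so G G F (moving ∨ atFloor) holds.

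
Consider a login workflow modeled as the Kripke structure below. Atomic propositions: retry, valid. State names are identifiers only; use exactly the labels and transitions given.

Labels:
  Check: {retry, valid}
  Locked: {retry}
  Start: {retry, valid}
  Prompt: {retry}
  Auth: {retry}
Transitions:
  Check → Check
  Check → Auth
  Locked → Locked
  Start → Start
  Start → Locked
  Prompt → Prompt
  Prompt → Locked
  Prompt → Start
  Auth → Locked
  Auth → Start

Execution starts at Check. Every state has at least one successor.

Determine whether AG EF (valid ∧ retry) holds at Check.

States satisfying EF (valid ∧ retry): {Check, Start, Prompt, Auth}.
States satisfying AG EF (valid ∧ retry): ∅.
Locked is reachable from Check and violates EF (valid ∧ retry), so AG fails at Check.
Check ∉ Sat(AG EF (valid ∧ retry)).

No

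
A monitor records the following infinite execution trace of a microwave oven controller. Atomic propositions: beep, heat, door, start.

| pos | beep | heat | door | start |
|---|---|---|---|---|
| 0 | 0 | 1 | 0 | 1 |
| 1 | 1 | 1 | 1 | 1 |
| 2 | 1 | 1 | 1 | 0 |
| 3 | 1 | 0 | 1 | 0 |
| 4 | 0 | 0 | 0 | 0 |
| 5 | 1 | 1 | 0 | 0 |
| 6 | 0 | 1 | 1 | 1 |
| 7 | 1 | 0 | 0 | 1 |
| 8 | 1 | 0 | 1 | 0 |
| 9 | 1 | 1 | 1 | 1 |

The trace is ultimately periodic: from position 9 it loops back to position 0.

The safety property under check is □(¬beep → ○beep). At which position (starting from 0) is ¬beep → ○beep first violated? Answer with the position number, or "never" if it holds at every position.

¬beep → ○beep holds at every position 0..9, and those are all the positions the trace ever visits, so the invariant □(¬beep → ○beep) is never violated.

never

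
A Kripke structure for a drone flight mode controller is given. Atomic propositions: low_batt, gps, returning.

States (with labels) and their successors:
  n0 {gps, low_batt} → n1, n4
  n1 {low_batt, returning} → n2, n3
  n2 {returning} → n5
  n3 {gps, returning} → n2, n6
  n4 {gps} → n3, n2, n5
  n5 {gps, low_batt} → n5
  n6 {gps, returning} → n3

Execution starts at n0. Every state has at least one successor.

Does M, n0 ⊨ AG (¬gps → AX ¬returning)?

States satisfying ¬gps → AX ¬returning: {n0, n2, n3, n4, n5, n6}.
States satisfying AG (¬gps → AX ¬returning): {n2, n3, n4, n5, n6}.
n1 is reachable from n0 and violates ¬gps → AX ¬returning, so AG fails at n0.
n0 ∉ Sat(AG (¬gps → AX ¬returning)).

No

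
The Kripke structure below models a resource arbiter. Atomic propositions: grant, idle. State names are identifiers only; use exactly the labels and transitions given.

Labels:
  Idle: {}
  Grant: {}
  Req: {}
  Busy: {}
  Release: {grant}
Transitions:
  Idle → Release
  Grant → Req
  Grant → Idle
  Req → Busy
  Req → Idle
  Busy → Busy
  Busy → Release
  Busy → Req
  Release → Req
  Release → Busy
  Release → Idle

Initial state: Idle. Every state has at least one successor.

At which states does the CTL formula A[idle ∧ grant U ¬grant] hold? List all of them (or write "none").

States satisfying idle ∧ grant: ∅.
States satisfying ¬grant: {Idle, Grant, Req, Busy}.
States satisfying A[idle ∧ grant U ¬grant]: {Idle, Grant, Req, Busy}.

{Idle, Grant, Req, Busy}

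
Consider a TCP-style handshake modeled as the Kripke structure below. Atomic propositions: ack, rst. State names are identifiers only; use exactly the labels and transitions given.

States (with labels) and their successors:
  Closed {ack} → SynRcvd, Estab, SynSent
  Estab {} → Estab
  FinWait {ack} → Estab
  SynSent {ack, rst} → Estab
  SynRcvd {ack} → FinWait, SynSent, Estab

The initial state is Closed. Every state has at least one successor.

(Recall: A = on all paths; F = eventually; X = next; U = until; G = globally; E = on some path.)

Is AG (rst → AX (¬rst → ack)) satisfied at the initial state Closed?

No

States satisfying rst → AX (¬rst → ack): {Closed, Estab, FinWait, SynRcvd}.
States satisfying AG (rst → AX (¬rst → ack)): {Estab, FinWait}.
SynSent is reachable from Closed and violates rst → AX (¬rst → ack), so AG fails at Closed.
Closed ∉ Sat(AG (rst → AX (¬rst → ack))).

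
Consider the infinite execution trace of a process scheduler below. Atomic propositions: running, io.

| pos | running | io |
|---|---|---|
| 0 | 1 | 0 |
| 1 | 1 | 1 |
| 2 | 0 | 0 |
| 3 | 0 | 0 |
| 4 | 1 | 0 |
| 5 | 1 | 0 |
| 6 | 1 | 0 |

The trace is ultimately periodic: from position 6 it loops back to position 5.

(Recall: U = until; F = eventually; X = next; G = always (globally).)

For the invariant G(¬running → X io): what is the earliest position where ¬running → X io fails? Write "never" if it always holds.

2

Check ¬running → X io at each position in order: 0 ✓, 1 ✓.
At position 2 the labels are {} and the next position 3 has {}, so ¬running → X io is false there. This is the first violation.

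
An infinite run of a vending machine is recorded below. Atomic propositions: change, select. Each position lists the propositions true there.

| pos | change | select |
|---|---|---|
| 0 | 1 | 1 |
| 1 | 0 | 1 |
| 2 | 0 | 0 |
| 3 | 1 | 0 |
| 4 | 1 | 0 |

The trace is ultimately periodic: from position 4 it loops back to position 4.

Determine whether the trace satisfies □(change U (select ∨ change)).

change U (select ∨ change) must hold at every position from 0 onward. It fails at position 2, so □(change U (select ∨ change)) is false.

Violated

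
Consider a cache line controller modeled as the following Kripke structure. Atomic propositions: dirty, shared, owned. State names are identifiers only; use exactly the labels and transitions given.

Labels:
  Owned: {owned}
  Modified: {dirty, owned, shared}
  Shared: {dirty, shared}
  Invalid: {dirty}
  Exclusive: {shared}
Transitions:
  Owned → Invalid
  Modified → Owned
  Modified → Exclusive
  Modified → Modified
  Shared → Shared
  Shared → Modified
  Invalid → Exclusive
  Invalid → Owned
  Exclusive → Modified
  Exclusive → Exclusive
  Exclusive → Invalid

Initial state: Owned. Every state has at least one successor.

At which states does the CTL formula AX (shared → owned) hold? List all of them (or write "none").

States satisfying shared → owned: {Owned, Modified, Invalid}.
States satisfying AX (shared → owned): {Owned}.

{Owned}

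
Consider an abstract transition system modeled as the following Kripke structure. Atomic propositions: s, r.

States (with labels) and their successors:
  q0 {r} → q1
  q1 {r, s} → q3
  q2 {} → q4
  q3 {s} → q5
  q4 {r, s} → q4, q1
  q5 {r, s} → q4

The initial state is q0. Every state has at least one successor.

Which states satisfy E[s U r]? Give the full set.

States satisfying s: {q1, q3, q4, q5}.
States satisfying r: {q0, q1, q4, q5}.
States satisfying E[s U r]: {q0, q1, q3, q4, q5}.

{q0, q1, q3, q4, q5}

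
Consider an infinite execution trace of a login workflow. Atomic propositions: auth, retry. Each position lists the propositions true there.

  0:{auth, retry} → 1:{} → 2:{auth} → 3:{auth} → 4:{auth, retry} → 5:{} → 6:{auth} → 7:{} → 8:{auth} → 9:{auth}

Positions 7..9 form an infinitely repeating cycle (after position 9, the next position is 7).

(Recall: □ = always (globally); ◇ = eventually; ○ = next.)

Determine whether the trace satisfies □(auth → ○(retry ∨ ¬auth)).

No

auth → ○(retry ∨ ¬auth) must hold at every position from 0 onward. It fails at position 2, so □(auth → ○(retry ∨ ¬auth)) is false.
Positions where auth holds: 0, 2, 3, 4, 6, 8, 9.
Check ○(retry ∨ ¬auth) at each: 0→ok, 2→fails, 3→ok, 4→ok, 6→ok, 8→fails, 9→ok.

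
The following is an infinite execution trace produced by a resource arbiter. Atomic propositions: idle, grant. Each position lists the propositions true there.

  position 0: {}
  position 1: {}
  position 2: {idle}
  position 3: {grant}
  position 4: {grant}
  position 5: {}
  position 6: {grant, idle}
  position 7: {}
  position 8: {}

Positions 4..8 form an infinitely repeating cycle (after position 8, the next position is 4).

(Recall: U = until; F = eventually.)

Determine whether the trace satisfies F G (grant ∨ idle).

G (grant ∨ idle) is false at every position 0..8, so it never becomes true and F G (grant ∨ idle) fails.

No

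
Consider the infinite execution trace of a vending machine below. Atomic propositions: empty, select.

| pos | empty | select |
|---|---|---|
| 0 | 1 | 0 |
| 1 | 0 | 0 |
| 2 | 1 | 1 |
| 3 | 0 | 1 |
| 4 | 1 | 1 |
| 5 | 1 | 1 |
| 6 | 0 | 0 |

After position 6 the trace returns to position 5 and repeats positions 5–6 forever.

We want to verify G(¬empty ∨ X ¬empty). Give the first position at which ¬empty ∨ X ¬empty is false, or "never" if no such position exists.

4

Check ¬empty ∨ X ¬empty at each position in order: 0 ✓, 1 ✓, 2 ✓, 3 ✓.
At position 4 the labels are {empty, select} and the next position 5 has {empty, select}, so ¬empty ∨ X ¬empty is false there. This is the first violation.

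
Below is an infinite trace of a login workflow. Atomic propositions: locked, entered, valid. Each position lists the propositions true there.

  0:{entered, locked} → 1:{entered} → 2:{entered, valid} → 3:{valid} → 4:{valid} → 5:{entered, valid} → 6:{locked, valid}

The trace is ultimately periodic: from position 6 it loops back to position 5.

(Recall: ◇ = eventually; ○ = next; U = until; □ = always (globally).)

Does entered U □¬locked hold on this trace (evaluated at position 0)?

Walking from position 0: at position 3, □¬locked has not yet held and entered fails, so entered U □¬locked is false.

Violated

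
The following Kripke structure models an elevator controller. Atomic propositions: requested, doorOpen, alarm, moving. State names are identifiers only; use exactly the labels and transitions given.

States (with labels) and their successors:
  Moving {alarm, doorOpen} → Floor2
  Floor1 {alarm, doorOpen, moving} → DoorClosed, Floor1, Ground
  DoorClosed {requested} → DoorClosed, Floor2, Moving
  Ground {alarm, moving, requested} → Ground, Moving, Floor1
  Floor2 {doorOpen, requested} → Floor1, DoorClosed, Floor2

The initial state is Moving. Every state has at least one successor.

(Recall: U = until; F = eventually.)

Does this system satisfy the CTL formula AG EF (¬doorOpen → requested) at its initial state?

States satisfying EF (¬doorOpen → requested): {Moving, Floor1, DoorClosed, Ground, Floor2}.
States satisfying AG EF (¬doorOpen → requested): {Moving, Floor1, DoorClosed, Ground, Floor2}.
Every state reachable from Moving satisfies EF (¬doorOpen → requested).
Moving ∈ Sat(AG EF (¬doorOpen → requested)).

Satisfied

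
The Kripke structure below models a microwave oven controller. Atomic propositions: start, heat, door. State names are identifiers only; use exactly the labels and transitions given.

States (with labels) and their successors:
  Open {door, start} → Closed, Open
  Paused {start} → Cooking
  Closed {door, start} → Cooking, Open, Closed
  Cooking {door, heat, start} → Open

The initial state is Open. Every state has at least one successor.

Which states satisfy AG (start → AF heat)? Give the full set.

none

States satisfying start → AF heat: {Paused, Cooking}.
States satisfying AG (start → AF heat): ∅.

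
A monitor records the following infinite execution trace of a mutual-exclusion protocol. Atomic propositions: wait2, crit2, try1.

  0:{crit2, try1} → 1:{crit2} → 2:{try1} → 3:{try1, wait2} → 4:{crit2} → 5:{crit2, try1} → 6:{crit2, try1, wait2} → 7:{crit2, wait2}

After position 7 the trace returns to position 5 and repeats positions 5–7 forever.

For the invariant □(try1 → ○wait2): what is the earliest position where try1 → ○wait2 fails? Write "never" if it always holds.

At position 0 the labels are {crit2, try1} and the next position 1 has {crit2}, so try1 → ○wait2 is false there. This is the first violation.

0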